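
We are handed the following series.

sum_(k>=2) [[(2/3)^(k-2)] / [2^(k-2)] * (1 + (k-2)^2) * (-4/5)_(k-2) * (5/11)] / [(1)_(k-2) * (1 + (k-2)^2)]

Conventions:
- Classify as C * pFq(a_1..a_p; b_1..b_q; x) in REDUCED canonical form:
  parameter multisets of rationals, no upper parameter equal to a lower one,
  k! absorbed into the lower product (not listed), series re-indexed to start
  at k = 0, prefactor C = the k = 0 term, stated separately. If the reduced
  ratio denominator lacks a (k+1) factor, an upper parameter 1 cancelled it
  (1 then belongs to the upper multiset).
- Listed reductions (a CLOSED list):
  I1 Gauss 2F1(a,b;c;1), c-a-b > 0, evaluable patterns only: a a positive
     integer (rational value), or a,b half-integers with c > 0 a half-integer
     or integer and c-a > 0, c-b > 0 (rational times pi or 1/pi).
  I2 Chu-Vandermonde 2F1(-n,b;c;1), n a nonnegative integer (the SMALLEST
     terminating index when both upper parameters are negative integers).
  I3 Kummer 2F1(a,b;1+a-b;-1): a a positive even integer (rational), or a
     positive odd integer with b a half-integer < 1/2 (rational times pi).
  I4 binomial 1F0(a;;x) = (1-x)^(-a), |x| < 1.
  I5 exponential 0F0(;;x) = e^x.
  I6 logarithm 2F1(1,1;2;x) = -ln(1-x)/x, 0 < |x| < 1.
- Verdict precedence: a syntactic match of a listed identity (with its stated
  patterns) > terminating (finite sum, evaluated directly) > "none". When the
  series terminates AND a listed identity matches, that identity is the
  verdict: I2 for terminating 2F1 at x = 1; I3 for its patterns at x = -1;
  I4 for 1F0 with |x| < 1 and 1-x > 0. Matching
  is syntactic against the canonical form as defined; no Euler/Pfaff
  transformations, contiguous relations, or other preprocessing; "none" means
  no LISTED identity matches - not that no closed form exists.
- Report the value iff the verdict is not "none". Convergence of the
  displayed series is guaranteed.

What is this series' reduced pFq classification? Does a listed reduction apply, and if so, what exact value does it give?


Key observation: with t_0 = 5/11, the two k-th powers (C = 5/11, x = 1/3) combine into one argument.
Term ratio: r(k) = (1/3) * (k-4/5) / [(k+1)] - rational in k. x = (1/3); t_0 = 5/11; negate the roots.

With C = 5/11: the canonical form is 1F0(-4/5; -; 1/3). Verdict: binomial (I4) matches (the 1F0 binomial series: exponent 4/5, x = 1/3). Its exact value is (5/11) * (2/3)^(4/5).


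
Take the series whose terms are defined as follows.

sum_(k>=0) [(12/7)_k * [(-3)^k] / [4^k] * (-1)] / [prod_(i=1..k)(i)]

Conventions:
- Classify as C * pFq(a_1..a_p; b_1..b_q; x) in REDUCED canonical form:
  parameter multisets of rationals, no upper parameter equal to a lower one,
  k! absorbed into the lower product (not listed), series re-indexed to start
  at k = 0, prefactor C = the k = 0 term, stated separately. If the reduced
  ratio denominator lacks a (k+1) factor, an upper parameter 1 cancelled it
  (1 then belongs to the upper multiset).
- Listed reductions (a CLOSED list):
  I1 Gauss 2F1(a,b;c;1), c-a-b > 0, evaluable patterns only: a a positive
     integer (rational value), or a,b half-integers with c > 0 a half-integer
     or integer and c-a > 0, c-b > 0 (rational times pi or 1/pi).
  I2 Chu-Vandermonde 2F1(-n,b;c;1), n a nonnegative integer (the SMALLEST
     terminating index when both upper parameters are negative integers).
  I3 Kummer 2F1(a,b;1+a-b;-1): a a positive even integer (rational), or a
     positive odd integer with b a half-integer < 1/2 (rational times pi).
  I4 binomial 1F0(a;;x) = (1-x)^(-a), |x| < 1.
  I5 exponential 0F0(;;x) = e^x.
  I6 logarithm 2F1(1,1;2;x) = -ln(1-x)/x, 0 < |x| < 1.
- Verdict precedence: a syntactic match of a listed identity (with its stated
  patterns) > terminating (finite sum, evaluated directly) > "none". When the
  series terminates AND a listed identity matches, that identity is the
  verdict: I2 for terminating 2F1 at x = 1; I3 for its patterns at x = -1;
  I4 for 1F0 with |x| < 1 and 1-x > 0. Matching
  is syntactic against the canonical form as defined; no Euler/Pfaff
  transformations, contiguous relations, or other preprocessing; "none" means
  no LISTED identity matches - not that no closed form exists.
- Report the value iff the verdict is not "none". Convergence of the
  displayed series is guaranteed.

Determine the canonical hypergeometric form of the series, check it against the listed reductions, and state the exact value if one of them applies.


At argument -3/4: a 1F0 with upper {12/7}, lower {-}, scaled by C = -1. Verdict: this is binomial (I4) (the 1F0 binomial series: exponent -12/7, x = -3/4). Exact value: (-1) * (7/4)^(-12/7).

First insight: with t_0 = -1, the product of the first k integers (prefactor -1) is k!.
Adjacent-term ratio: r(k) = (-3/4) * (k+12/7) / [(k+1)] - rational in k. x = (-3/4); t_0 = -1; negate the roots.


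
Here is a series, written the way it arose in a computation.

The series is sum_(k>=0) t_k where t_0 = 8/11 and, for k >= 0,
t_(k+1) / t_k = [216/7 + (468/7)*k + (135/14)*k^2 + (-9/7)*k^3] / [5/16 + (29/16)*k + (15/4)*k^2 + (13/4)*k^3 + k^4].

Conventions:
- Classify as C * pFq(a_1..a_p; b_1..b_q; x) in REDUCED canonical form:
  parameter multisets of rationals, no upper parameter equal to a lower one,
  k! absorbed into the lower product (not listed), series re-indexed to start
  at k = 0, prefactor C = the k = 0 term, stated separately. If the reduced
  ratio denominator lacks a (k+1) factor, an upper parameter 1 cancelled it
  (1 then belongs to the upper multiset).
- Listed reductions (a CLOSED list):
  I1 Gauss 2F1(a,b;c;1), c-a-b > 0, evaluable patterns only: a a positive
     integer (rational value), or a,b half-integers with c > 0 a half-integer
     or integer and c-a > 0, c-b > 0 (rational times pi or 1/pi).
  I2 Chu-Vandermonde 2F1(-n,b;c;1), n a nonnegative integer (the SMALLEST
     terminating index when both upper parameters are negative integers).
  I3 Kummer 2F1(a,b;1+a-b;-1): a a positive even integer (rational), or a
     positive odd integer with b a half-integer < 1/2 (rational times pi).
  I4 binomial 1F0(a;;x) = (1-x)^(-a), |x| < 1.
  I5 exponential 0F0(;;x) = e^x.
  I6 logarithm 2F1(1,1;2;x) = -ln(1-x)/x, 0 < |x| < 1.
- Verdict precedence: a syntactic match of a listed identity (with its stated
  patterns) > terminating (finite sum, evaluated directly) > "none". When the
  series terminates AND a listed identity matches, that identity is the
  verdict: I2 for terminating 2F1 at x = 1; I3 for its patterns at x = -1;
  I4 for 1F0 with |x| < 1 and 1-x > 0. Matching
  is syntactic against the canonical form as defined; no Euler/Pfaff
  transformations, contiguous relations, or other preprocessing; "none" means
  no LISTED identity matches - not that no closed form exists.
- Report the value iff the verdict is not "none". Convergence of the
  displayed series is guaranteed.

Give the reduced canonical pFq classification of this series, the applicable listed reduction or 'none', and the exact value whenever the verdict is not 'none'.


Canonical form: C = 8/11 times 2F2 with upper {-12, 4}, lower {1/2, 5/4}, x = -9/7. Verdict: terminating. With -12 upstairs the series is a 13-term polynomial sum; evaluated term by term. Sum: 3314430656180793022583378198911112/337120801582582367955757026875.

Key step: from the first term 8/11: cancel k + 1/2 from the displayed ratio first; then prefactor 8/11.
Adjacent-term ratio: r(k) = (-9/7) * (k-12) (k+4) / [(k+1/2) (k+5/4) (k+1)] - rational in k, leading ratio (-9/7); with t_0 = 8/11, classification follows.


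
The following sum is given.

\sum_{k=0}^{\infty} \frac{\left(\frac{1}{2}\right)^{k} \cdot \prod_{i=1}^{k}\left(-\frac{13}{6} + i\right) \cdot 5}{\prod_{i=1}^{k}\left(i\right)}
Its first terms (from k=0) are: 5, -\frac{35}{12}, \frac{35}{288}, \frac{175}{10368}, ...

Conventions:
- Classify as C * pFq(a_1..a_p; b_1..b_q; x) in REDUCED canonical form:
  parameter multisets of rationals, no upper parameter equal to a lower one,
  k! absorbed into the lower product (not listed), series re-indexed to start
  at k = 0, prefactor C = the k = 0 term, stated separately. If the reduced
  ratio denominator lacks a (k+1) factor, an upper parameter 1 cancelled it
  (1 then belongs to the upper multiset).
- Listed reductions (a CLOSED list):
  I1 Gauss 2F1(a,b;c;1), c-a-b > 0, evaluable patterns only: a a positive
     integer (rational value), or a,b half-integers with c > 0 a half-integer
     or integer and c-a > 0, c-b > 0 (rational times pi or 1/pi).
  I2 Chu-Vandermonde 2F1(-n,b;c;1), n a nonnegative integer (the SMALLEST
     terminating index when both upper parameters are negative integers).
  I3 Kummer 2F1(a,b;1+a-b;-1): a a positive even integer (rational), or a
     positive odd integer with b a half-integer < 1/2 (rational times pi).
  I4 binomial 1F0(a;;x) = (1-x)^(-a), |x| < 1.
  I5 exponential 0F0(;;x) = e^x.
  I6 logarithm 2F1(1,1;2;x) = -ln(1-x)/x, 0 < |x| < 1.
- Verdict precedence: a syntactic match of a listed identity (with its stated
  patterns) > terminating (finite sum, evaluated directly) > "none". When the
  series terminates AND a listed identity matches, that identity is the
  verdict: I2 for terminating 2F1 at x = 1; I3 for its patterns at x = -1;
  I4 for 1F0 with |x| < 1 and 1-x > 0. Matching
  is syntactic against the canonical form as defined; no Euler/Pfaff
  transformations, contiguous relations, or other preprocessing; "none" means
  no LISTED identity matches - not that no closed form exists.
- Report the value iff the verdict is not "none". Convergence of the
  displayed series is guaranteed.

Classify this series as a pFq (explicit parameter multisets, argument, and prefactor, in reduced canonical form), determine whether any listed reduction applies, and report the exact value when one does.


The series (x = \frac{1}{2}) is 1F0: upper {-\frac{7}{6}}, lower {-}, prefactor 5. Verdict: this is the I4 binomial reduction (the 1F0 binomial series: exponent 7/6, x = \frac{1}{2}). Exact value: 5 \cdot \left(\frac{1}{2}\right)^{\frac{7}{6}}.

Structural cue: t_0 = 5 here, and the product of the first k integers (prefactor 5) is k!.
Step ratio: r(k) = \frac{1}{2} * (k-\frac{7}{6}) / [(k+1)] - rational; roots negated = parameters, x = \frac{1}{2}, C = 5.


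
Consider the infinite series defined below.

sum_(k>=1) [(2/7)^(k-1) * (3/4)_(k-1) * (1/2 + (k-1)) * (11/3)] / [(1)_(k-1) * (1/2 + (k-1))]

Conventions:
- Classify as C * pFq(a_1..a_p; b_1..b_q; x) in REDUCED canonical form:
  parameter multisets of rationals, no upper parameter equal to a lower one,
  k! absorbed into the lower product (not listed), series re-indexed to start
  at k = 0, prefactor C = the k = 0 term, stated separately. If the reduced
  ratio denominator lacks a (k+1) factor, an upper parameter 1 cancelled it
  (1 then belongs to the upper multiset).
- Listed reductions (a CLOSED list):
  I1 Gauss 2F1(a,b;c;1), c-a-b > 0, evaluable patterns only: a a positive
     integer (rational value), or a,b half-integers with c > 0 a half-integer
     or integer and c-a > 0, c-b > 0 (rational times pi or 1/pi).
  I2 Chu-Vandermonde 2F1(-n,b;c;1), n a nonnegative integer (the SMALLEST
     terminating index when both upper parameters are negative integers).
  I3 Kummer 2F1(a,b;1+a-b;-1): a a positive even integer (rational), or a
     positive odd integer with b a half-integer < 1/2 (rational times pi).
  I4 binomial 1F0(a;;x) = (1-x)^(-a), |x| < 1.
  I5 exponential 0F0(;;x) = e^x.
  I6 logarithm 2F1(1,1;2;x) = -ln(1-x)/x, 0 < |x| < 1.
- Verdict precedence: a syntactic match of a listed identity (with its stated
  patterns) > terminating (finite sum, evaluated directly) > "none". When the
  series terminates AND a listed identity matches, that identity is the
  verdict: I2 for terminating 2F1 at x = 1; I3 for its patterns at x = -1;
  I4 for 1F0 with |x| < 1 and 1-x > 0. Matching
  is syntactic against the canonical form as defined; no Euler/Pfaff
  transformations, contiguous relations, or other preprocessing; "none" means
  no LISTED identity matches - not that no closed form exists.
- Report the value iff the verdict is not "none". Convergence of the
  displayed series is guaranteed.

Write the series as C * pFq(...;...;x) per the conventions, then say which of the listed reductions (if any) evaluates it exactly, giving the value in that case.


The series (x = 2/7) is 1F0: upper {3/4}, lower {-}, prefactor 11/3. Verdict: the binomial series (I4) matches (the 1F0 binomial series: exponent -3/4, x = 2/7). Exact value: (11/3) * (5/7)^(-3/4).

First insight: with t_0 = 11/3, striking the common factor k + 1/2 reduces the term (C = 11/3).
Adjacent-term ratio: r(k) = (2/7) * (k+3/4) / [(k+1)] - rational in k. x = (2/7); t_0 = 11/3; negate the roots.


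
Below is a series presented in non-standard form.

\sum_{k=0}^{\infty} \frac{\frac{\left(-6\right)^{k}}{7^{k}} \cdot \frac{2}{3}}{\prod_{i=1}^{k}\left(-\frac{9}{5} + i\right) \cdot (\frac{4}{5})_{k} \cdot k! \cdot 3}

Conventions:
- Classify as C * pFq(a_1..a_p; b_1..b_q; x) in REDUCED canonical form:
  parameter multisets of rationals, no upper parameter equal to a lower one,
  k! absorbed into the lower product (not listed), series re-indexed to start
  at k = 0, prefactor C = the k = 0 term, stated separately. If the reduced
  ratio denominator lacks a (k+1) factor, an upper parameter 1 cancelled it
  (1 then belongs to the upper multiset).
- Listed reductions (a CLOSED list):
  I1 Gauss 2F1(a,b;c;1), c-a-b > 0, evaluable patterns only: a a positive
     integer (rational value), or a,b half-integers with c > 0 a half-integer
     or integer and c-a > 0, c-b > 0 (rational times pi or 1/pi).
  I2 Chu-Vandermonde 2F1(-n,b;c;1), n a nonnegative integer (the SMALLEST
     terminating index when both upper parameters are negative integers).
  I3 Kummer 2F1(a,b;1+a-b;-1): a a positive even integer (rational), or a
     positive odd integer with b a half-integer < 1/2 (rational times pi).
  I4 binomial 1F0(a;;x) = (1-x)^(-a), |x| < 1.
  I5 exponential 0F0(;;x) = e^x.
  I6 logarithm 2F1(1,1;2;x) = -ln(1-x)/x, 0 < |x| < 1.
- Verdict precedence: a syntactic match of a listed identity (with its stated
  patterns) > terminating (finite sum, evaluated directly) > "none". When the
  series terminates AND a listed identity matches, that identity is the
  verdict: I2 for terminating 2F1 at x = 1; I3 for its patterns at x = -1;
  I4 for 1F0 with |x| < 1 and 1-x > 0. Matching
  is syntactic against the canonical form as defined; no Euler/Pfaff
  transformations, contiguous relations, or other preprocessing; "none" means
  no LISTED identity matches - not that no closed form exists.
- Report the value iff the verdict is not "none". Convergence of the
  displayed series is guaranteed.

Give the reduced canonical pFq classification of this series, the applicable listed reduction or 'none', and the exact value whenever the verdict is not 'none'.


Reduced: x = -\frac{6}{7}, 0F2, upper = {-}, lower = {-\frac{4}{5}, \frac{4}{5}}, C = \frac{2}{9}. Verdict: none (x = -\frac{6}{7}): each listed identity misses the multisets {-} ; {-\frac{4}{5}, \frac{4}{5}}.

Key observation: t_0 = \frac{2}{9} here, and the two geometric factors (C = 2/9, x = -6/7) combine into one argument.
Consecutive-term ratio: r(k) = -\frac{6}{7} * 1 / [(k-\frac{4}{5}) (k+\frac{4}{5}) (k+1)] - poly over poly, x = -\frac{6}{7} from leading terms; C = \frac{2}{9} at k = 0.


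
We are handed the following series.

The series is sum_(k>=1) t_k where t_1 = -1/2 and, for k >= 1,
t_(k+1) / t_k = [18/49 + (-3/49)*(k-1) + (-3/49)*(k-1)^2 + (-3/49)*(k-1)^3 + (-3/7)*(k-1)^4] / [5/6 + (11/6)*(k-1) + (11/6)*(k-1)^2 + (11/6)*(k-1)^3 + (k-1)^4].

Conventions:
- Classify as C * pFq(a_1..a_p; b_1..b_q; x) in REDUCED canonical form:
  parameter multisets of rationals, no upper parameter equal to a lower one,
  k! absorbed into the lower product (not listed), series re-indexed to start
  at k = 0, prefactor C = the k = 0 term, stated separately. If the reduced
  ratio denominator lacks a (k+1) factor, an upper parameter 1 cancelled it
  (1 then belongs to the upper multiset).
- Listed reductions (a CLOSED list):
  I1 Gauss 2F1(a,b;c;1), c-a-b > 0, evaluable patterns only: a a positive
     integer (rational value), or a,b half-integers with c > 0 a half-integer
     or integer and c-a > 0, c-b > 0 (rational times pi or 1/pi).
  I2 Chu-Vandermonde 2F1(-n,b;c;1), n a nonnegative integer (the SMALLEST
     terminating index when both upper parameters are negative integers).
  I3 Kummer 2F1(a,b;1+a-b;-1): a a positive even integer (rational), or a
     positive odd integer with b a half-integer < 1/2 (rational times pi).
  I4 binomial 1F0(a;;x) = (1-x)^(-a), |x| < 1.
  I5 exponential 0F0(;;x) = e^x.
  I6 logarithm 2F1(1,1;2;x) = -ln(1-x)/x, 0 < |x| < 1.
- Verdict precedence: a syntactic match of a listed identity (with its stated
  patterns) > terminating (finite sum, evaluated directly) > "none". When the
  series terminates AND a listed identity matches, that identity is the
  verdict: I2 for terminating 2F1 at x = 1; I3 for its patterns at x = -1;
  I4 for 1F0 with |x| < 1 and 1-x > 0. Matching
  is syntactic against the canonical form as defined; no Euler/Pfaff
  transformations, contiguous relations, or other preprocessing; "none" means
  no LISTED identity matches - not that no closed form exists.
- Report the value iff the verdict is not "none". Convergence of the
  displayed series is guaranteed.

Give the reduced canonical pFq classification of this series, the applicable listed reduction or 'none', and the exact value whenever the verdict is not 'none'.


At argument -3/7: a 2F1 with upper {-6/7, 1}, lower {5/6}, scaled by C = -1/2. Verdict: none here - no I1-I6 shape fits x = -3/7 with lower {5/6}.

The tell: from the first term -1/2: the ratio is unreduced: k^2 + 1 divides both sides (C = -1/2).
Consecutive-term ratio: r(k) = (-3/7) * (k-6/7) (k+1) / [(k+5/6) (k+1)] - poly over poly, x = (-3/7) from leading terms; C = -1/2 at k = 0.


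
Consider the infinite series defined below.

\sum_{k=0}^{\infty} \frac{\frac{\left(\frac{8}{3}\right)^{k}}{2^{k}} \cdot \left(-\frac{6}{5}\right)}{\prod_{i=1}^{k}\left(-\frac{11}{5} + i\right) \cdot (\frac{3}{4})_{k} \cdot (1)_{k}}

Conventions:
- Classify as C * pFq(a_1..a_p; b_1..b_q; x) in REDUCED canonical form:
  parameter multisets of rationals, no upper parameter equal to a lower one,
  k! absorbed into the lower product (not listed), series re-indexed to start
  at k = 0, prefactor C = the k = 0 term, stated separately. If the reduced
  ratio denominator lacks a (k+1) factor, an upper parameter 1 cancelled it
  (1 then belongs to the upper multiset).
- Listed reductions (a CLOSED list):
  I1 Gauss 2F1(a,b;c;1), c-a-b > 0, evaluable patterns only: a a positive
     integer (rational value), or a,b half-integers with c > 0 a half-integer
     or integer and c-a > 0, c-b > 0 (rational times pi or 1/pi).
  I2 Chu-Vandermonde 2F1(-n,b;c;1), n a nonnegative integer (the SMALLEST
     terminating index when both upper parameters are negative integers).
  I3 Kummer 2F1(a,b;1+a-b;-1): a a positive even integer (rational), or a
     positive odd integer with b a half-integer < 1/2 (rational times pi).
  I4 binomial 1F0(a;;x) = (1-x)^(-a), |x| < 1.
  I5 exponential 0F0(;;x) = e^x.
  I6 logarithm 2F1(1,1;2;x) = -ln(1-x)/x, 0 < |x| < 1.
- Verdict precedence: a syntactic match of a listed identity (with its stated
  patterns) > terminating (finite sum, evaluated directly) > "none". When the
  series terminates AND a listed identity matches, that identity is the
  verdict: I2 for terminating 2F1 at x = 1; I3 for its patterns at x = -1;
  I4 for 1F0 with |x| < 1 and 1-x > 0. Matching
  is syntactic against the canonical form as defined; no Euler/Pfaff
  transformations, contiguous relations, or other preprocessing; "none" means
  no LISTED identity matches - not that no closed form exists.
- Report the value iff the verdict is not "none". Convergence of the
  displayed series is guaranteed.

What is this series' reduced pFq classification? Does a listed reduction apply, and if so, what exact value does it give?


At argument \frac{4}{3}: a 0F2 with upper {-}, lower {-\frac{6}{5}, \frac{3}{4}}, scaled by C = -\frac{6}{5}. Verdict: none - this 0F2 at x = \frac{4}{3} matches no listed pattern, and upper {-} holds no stopper.

The tell: x = \frac{4}{3} and the lower running product (C = -6/5) is a rising factorial.
Term ratio: r(k) = \frac{4}{3} * 1 / [(k-\frac{6}{5}) (k+\frac{3}{4}) (k+1)] - rational in k, leading ratio \frac{4}{3}; with t_0 = -\frac{6}{5}, classification follows.


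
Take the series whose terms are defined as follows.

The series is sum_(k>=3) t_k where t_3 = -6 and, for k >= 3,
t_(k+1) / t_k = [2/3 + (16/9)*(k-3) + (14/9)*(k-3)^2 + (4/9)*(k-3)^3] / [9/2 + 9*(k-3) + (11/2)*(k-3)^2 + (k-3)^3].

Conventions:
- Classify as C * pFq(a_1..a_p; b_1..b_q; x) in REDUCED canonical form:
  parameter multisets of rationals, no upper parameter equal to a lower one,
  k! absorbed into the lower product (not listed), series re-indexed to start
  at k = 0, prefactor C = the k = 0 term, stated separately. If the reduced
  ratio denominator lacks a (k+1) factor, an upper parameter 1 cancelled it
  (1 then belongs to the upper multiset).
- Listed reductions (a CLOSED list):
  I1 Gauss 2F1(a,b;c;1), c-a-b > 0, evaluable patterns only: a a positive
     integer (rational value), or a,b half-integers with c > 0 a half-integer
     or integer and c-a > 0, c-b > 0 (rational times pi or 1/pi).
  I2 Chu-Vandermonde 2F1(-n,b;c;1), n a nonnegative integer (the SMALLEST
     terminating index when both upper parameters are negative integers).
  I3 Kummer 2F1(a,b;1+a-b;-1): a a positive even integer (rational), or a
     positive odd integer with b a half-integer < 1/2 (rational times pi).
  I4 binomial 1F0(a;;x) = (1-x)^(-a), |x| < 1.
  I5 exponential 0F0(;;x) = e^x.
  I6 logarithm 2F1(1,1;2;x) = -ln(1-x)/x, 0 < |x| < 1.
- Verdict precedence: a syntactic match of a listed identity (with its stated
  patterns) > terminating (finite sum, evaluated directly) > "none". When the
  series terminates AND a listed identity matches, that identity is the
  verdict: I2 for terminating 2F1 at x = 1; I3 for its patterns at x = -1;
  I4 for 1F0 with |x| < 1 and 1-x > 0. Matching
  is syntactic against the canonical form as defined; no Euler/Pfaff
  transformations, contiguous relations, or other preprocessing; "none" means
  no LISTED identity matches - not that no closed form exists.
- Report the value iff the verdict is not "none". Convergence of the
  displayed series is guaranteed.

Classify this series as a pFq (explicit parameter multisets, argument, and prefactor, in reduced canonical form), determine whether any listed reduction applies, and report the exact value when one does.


With C = -6: the canonical form is 2F1(1, 1; 3; 4/9). Verdict: none here - no I1-I6 shape fits x = 4/9 with lower {3}.

Key step: from the first term -6: the expanded ratio factors over Q; C = -6, x = 4/9, roots give parameters.
Ratio: r(k) = (4/9) * (k+1) (k+1) / [(k+3) (k+1)] - poly over poly, x = (4/9) from leading terms; C = -6 at k = 0.


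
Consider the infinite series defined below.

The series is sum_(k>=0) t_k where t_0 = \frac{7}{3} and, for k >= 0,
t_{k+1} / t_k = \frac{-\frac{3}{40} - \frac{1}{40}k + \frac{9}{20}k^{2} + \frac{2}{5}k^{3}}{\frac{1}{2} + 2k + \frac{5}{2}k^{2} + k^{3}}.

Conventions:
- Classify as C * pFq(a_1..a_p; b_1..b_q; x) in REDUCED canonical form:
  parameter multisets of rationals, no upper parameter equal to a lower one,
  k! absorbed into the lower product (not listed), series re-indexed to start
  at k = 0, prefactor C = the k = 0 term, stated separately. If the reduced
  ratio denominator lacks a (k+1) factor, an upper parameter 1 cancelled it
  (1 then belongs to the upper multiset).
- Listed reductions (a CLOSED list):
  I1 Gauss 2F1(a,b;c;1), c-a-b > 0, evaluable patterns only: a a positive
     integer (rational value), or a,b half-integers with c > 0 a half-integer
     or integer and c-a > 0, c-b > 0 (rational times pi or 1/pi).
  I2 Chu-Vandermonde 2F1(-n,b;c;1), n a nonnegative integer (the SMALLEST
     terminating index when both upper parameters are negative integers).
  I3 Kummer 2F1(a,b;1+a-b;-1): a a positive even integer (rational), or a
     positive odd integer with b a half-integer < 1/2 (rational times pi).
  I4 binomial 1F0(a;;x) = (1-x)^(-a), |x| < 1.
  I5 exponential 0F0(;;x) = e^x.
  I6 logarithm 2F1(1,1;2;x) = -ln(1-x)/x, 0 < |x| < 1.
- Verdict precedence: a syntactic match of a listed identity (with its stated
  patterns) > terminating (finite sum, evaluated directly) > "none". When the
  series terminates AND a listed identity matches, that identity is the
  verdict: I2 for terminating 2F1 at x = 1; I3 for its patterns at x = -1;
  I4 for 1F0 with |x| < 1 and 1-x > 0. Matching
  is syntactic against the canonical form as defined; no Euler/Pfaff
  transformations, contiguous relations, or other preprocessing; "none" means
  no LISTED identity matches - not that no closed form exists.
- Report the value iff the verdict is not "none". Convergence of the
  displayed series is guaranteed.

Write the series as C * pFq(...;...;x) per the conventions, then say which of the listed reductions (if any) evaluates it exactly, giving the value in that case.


With C = \frac{7}{3}: the canonical form is 1F0(-\frac{3}{8}; -; \frac{2}{5}). Verdict: the binomial series (I4) applies (the 1F0 binomial series: exponent 3/8, x = \frac{2}{5}). Sum: \frac{7}{3} \cdot \left(\frac{3}{5}\right)^{\frac{3}{8}}.

Structural cue: t_0 = \frac{7}{3} here, and factor the ratio over Q (prefactor 7/3): negated roots = parameters.
Term ratio: r(k) = \frac{2}{5} * (k-\frac{3}{8}) / [(k+1)] - rational; roots negated = parameters, x = \frac{2}{5}, C = \frac{7}{3}.


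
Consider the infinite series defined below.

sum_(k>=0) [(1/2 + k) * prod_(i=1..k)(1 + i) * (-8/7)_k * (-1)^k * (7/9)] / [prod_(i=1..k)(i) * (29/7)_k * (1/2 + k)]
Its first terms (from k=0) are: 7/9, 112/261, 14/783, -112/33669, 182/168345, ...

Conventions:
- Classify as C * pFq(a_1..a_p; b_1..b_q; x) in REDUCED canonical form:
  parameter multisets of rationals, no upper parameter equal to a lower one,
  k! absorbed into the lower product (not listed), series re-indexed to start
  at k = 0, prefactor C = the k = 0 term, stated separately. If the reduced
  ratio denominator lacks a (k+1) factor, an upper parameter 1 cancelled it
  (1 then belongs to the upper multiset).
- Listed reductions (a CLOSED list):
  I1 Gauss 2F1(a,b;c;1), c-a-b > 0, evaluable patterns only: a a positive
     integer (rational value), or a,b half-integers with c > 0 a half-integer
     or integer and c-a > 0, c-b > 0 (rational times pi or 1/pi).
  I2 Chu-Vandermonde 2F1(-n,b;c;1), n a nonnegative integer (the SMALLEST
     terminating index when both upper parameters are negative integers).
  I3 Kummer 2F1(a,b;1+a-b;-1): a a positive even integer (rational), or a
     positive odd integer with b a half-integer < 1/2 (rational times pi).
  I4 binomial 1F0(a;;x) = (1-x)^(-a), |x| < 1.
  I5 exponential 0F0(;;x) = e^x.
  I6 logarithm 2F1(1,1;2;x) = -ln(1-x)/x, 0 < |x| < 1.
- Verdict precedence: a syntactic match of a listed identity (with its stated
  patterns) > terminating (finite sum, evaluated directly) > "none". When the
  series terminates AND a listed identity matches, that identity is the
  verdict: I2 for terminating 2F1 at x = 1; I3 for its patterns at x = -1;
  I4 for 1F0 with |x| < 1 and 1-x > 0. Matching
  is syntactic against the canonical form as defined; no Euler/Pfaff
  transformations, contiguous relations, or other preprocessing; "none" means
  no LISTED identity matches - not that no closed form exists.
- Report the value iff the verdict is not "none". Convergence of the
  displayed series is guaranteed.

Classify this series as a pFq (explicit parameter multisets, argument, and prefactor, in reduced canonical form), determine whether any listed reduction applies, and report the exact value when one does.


At argument -1: a 2F1 with upper {-8/7, 2}, lower {29/7}, scaled by C = 7/9. Verdict: Kummer (I3) fires (x = -1; c = 29/7 equals 1+a-b for upper {-8/7, 2}: listed pattern). Value: 11/9.

First insight: with t_0 = 7/9, the running product (prefactor 7/9) telescopes to a rising factorial.
Term ratio: r(k) = (-1) * (k-8/7) (k+2) / [(k+29/7) (k+1)] - rational in k, leading ratio (-1); with t_0 = 7/9, classification follows.


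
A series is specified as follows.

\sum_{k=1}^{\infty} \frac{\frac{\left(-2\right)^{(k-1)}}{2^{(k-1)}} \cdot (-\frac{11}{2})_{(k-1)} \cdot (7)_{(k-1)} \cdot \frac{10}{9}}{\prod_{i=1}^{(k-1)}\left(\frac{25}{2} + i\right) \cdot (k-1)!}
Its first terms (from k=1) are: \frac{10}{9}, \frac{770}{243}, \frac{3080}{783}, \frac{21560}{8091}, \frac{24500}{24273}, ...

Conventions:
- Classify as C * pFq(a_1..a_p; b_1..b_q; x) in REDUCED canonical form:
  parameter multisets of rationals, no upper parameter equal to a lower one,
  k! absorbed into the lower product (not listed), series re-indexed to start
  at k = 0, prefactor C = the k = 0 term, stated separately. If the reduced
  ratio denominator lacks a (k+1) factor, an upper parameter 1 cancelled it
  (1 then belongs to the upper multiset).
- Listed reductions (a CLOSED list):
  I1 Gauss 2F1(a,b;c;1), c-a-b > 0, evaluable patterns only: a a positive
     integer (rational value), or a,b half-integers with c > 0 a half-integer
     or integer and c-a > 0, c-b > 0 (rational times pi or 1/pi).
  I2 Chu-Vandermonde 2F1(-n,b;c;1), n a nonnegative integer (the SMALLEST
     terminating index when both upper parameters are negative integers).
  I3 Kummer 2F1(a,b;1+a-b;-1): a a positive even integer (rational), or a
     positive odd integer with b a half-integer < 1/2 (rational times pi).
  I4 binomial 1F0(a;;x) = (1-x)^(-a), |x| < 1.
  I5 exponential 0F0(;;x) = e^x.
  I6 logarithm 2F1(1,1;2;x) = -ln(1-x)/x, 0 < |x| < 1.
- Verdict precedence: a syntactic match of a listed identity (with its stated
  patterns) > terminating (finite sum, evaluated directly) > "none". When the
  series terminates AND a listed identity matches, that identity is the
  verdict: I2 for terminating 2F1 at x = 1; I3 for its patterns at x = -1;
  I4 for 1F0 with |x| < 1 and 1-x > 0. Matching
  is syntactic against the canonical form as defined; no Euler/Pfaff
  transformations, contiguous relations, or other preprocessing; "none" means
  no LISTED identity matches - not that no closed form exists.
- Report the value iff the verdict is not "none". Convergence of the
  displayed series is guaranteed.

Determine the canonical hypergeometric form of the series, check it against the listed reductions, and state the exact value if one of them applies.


x = -1 here; the reduced form reads 2F1, upper {-\frac{11}{2}, 7}, lower {\frac{27}{2}}, C = \frac{10}{9}. Verdict: the Kummer evaluation I3 applies (x = -1; c = \frac{27}{2} equals 1+a-b for upper {-\frac{11}{2}, 7}: listed pattern). Hence: \frac{4647768125}{1207959552} \cdot \pi.

The tell: x = -1 and the lower running product (C = 10/9, x = -1) is a rising factorial.
Term ratio: r(k) = -1 * (k-\frac{11}{2}) (k+7) / [(k+\frac{27}{2}) (k+1)] - rational in k, leading ratio -1; with t_0 = \frac{10}{9}, classification follows.


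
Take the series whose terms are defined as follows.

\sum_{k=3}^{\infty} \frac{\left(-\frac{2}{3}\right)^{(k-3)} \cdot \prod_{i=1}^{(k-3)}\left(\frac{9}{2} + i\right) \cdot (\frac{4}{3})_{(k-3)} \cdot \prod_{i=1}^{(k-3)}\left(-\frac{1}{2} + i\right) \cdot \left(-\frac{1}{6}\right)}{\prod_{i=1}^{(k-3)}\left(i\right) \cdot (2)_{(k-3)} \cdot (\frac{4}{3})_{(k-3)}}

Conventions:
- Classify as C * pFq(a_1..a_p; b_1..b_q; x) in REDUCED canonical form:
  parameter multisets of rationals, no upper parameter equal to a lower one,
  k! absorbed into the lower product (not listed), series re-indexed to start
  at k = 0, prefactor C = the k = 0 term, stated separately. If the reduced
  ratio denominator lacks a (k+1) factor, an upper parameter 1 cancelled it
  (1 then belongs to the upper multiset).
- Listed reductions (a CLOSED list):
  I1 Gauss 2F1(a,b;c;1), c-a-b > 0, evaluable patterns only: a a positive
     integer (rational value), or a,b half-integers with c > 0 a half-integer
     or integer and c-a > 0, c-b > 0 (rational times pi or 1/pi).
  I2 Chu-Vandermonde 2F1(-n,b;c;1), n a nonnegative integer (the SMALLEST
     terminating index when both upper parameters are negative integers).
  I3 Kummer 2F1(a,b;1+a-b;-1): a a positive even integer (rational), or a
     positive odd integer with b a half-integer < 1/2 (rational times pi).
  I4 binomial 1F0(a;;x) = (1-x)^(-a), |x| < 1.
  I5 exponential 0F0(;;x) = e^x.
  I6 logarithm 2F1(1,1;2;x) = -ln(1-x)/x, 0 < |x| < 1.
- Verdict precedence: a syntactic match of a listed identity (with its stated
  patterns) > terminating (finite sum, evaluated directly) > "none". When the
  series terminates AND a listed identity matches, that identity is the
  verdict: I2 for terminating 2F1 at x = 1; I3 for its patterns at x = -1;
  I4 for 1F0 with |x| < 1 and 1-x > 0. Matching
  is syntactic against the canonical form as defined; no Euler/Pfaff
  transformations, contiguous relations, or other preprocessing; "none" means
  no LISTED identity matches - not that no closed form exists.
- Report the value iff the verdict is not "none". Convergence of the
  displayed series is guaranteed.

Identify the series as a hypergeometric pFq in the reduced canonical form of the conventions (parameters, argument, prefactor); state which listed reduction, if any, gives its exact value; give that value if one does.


Prefactor -\frac{1}{6}, argument -\frac{2}{3}: 2F1 with upper {\frac{1}{2}, \frac{11}{2}} over lower {2}. Verdict: none. A 2F1 with upper {\frac{1}{2}, \frac{11}{2}} fits none of I1-I6 at x = -\frac{2}{3}; the sum runs forever.

Key observation: from the first term -\frac{1}{6}: the parameter 4/3 appears in both the upper and lower lists and cancels.
Consecutive-term ratio: r(k) = -\frac{2}{3} * (k+\frac{1}{2}) (k+\frac{11}{2}) / [(k+2) (k+1)] - rational; roots negated = parameters, x = -\frac{2}{3}, C = -\frac{1}{6}.


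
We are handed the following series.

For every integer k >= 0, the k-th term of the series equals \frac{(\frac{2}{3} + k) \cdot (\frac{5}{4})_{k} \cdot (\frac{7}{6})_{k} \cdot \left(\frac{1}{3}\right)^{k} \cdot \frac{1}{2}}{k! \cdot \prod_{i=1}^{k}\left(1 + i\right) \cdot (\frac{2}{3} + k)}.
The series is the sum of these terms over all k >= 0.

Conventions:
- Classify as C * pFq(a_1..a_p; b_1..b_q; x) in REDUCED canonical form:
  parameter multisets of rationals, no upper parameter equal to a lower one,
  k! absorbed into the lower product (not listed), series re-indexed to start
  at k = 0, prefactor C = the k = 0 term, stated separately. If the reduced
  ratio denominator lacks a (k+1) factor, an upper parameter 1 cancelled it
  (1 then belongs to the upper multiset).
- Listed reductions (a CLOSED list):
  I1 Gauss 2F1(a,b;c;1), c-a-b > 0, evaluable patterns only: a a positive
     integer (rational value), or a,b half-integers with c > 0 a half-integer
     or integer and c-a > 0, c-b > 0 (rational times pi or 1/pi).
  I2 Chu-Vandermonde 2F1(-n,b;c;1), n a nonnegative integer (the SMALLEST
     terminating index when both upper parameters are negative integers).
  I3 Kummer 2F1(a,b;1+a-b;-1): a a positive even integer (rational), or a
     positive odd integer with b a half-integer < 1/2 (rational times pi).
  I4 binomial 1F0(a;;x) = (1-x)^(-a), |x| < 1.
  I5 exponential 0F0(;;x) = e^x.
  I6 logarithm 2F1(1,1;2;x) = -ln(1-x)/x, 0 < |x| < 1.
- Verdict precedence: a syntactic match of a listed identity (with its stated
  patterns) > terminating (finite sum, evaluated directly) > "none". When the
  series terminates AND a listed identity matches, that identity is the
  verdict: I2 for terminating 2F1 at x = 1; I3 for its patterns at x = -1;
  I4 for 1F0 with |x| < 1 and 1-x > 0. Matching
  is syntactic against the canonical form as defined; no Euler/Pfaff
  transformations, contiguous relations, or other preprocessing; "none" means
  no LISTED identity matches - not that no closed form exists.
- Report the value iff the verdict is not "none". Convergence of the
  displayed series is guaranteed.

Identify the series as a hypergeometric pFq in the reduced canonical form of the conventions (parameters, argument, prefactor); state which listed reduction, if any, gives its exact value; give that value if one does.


Classification (C = \frac{1}{2}): 2F1 with upper {\frac{7}{6}, \frac{5}{4}}, lower {2}, argument x = \frac{1}{3}. Verdict: none. A 2F1 with upper {\frac{7}{6}, \frac{5}{4}} fits none of I1-I6 at x = \frac{1}{3}; the sum runs forever.

First insight: x = \frac{1}{3} and the lower running product (C = 1/2) is a rising factorial.
Adjacent-term ratio: r(k) = \frac{1}{3} * (k+\frac{7}{6}) (k+\frac{5}{4}) / [(k+2) (k+1)] - poly over poly, x = \frac{1}{3} from leading terms; C = \frac{1}{2} at k = 0.


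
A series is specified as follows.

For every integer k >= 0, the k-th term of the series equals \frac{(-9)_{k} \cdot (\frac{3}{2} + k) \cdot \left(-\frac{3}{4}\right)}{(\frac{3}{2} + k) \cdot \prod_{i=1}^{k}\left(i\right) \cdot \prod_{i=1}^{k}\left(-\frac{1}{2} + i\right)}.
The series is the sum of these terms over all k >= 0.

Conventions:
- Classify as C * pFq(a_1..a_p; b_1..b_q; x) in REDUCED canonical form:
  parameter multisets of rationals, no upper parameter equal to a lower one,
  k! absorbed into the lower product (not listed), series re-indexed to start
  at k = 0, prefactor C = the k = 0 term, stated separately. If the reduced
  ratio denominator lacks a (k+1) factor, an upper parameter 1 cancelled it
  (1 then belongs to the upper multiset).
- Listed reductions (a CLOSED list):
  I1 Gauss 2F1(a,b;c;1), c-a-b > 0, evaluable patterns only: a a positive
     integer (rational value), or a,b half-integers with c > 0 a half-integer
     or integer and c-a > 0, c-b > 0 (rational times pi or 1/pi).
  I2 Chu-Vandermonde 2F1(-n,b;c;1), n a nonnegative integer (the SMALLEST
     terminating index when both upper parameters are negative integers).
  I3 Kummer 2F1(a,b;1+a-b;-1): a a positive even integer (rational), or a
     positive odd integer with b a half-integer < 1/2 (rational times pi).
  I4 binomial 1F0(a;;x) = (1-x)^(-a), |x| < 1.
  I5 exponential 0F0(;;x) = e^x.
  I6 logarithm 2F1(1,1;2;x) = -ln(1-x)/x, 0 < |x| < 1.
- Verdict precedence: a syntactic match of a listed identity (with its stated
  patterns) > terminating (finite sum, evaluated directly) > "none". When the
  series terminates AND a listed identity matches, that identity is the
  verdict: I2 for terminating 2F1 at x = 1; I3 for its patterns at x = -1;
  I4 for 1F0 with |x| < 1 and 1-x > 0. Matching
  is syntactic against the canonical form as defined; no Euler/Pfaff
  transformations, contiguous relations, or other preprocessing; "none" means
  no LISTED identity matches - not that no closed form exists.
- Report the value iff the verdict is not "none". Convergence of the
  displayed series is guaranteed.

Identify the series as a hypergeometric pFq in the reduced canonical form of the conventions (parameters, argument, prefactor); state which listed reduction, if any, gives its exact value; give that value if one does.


This is -\frac{3}{4} * 1F1(-9; \frac{1}{2}; 1) in reduced canonical form. Verdict: terminating at k = 9: the factor (-9)_k kills every later term; summing the 10 survivors is exact. Exact value: -\frac{55739071}{45945900}.

Structural cue: t_0 = -\frac{3}{4} here, and the product of the first k integers (prefactor -3/4) is k!.
Term ratio: r(k) = 1 * (k-9) / [(k+\frac{1}{2}) (k+1)] ; factor over Q: parameters, x = 1, and C = -\frac{3}{4}.


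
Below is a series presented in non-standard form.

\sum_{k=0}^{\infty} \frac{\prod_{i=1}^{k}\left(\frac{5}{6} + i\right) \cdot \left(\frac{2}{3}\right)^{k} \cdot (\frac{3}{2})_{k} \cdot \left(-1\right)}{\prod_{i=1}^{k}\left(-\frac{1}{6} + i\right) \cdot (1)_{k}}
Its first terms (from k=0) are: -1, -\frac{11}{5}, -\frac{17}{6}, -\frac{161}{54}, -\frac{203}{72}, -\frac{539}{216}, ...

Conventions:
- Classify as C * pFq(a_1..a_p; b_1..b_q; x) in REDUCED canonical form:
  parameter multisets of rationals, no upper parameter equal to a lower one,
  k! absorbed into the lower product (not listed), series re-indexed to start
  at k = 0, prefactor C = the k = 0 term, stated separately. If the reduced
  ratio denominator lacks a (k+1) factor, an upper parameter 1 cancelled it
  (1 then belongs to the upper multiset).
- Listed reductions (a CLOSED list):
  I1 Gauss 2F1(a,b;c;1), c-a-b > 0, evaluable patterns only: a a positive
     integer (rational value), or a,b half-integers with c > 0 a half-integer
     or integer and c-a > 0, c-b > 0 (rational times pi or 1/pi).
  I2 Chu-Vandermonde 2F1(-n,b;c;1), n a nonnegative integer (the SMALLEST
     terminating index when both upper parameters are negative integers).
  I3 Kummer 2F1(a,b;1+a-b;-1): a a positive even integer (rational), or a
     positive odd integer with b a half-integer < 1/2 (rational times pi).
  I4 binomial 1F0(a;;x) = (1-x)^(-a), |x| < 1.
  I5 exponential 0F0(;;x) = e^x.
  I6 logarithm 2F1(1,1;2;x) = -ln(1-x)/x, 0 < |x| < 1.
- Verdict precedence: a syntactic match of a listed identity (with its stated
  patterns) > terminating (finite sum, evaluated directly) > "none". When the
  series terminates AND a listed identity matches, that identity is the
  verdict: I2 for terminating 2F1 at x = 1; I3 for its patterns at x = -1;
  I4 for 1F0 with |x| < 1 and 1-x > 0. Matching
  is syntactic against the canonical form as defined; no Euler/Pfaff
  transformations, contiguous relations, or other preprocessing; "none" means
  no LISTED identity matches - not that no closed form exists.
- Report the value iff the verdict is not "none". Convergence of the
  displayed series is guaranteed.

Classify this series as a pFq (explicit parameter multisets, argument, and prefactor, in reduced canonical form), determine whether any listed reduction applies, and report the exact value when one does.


Classification (C = -1): 2F1 with upper {\frac{3}{2}, \frac{11}{6}}, lower {\frac{5}{6}}, argument x = \frac{2}{3}. Verdict: none. Every listed pattern misses the 2F1 form at \frac{2}{3}, upper {\frac{3}{2}, \frac{11}{6}}.

The tell: from the first term -1: the lower running product (prefactor -1) is a rising factorial.
Term ratio: r(k) = \frac{2}{3} * (k+\frac{3}{2}) (k+\frac{11}{6}) / [(k+\frac{5}{6}) (k+1)] - rational; roots negated = parameters, x = \frac{2}{3}, C = -1.
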